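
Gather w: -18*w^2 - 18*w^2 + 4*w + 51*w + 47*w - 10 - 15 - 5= -36*w^2 + 102*w - 30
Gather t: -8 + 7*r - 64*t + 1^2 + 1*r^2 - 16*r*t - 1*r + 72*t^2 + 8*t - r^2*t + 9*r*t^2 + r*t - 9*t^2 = r^2 + 6*r + t^2*(9*r + 63) + t*(-r^2 - 15*r - 56) - 7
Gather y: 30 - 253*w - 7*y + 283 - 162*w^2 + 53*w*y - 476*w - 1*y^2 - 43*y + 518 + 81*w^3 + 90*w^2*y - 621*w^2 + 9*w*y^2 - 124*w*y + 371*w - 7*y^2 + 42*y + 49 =81*w^3 - 783*w^2 - 358*w + y^2*(9*w - 8) + y*(90*w^2 - 71*w - 8) + 880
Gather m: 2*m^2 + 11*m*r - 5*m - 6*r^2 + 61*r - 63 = 2*m^2 + m*(11*r - 5) - 6*r^2 + 61*r - 63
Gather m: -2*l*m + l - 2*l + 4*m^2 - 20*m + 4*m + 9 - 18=-l + 4*m^2 + m*(-2*l - 16) - 9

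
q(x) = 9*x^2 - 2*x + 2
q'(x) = 18*x - 2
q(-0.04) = 2.09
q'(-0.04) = -2.72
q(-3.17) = 98.78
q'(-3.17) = -59.06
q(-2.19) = 49.54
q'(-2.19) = -41.42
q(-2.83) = 79.74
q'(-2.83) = -52.94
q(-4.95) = 232.42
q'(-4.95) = -91.10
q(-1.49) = 24.96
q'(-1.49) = -28.82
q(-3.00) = 89.00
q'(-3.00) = -56.00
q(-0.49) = 5.14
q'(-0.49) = -10.82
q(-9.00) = 749.00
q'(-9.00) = -164.00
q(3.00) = 77.00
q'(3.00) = 52.00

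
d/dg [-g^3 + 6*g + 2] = 6 - 3*g^2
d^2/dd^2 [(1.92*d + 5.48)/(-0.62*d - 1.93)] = (0.381919999999999 - 2.22044604925031e-16*d)/(0.62*d + 1.93)^3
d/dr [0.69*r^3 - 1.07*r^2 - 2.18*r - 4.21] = 2.07*r^2 - 2.14*r - 2.18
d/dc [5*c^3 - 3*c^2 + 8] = 3*c*(5*c - 2)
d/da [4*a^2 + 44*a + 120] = 8*a + 44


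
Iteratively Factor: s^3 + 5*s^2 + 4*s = (s)*(s^2 + 5*s + 4) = s*(s + 4)*(s + 1)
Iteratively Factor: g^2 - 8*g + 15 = (g - 5)*(g - 3)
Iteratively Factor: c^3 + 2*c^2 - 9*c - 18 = (c + 3)*(c^2 - c - 6) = (c - 3)*(c + 3)*(c + 2)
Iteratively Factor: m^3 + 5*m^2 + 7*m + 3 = (m + 1)*(m^2 + 4*m + 3) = (m + 1)^2*(m + 3)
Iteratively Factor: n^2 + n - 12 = (n + 4)*(n - 3)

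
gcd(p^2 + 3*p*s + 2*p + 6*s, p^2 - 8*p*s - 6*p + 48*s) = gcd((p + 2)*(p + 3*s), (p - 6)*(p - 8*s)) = 1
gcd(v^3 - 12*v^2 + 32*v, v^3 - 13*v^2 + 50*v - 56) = v - 4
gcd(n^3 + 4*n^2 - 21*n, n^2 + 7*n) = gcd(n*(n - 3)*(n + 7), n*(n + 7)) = n^2 + 7*n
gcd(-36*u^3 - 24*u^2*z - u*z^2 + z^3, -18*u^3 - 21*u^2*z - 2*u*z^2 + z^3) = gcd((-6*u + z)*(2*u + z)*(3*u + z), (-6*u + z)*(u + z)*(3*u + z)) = -18*u^2 - 3*u*z + z^2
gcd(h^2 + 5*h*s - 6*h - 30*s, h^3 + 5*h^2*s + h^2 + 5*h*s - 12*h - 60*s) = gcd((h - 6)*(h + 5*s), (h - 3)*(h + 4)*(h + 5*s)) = h + 5*s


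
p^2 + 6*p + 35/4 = (p + 5/2)*(p + 7/2)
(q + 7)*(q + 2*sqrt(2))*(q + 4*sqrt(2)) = q^3 + 7*q^2 + 6*sqrt(2)*q^2 + 16*q + 42*sqrt(2)*q + 112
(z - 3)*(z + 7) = z^2 + 4*z - 21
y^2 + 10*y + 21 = (y + 3)*(y + 7)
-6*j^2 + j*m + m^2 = (-2*j + m)*(3*j + m)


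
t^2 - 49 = (t - 7)*(t + 7)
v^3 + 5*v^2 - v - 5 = (v - 1)*(v + 1)*(v + 5)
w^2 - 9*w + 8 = (w - 8)*(w - 1)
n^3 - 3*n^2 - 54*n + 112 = (n - 8)*(n - 2)*(n + 7)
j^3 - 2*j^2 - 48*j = j*(j - 8)*(j + 6)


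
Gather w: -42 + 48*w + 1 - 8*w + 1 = 40*w - 40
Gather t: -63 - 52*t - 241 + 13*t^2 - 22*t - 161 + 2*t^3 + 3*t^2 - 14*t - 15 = 2*t^3 + 16*t^2 - 88*t - 480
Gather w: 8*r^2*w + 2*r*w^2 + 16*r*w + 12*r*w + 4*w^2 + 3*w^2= w^2*(2*r + 7) + w*(8*r^2 + 28*r)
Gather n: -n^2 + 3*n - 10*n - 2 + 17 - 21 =-n^2 - 7*n - 6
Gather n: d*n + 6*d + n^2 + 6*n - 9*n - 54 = 6*d + n^2 + n*(d - 3) - 54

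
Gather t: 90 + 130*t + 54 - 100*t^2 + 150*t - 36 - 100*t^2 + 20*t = -200*t^2 + 300*t + 108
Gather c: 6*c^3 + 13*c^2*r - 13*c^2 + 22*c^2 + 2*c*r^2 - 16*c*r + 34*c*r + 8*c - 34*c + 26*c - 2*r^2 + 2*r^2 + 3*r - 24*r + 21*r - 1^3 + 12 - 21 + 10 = 6*c^3 + c^2*(13*r + 9) + c*(2*r^2 + 18*r)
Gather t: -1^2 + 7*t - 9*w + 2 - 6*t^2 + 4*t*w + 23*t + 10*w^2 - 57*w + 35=-6*t^2 + t*(4*w + 30) + 10*w^2 - 66*w + 36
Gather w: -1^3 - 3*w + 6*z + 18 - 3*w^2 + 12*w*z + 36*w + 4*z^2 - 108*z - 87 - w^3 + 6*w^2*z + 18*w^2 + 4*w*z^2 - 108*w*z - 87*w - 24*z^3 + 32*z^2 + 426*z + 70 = -w^3 + w^2*(6*z + 15) + w*(4*z^2 - 96*z - 54) - 24*z^3 + 36*z^2 + 324*z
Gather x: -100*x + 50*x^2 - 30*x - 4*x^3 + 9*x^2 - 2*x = -4*x^3 + 59*x^2 - 132*x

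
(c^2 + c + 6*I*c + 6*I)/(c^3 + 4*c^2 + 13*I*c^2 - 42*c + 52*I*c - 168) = (c + 1)/(c^2 + c*(4 + 7*I) + 28*I)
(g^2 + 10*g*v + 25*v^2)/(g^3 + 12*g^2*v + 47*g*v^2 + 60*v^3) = (g + 5*v)/(g^2 + 7*g*v + 12*v^2)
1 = 1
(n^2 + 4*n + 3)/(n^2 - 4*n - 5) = (n + 3)/(n - 5)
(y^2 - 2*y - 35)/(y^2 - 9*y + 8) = (y^2 - 2*y - 35)/(y^2 - 9*y + 8)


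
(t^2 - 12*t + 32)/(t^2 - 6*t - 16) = (t - 4)/(t + 2)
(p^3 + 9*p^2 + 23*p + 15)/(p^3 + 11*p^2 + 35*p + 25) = (p + 3)/(p + 5)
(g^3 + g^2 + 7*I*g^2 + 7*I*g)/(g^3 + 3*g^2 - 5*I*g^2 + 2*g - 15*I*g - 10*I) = g*(g + 7*I)/(g^2 + g*(2 - 5*I) - 10*I)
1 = 1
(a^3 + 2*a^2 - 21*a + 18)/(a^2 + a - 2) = (a^2 + 3*a - 18)/(a + 2)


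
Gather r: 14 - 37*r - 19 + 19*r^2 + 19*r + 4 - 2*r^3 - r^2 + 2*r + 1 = -2*r^3 + 18*r^2 - 16*r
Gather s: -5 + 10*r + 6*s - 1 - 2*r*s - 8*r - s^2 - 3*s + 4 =2*r - s^2 + s*(3 - 2*r) - 2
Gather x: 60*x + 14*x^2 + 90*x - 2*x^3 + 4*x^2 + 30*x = -2*x^3 + 18*x^2 + 180*x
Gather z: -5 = -5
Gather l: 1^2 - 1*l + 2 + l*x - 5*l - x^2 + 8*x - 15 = l*(x - 6) - x^2 + 8*x - 12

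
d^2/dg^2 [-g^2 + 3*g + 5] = -2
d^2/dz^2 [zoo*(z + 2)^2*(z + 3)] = zoo*(z + 1)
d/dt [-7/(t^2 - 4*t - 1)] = 14*(t - 2)/(-t^2 + 4*t + 1)^2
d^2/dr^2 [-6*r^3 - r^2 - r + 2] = -36*r - 2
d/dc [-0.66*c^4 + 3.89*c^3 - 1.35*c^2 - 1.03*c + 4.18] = -2.64*c^3 + 11.67*c^2 - 2.7*c - 1.03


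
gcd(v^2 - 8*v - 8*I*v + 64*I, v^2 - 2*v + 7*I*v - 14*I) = 1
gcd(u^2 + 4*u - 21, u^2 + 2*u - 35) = u + 7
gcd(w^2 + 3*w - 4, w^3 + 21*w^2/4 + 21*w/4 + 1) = w + 4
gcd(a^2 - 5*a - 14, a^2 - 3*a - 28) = a - 7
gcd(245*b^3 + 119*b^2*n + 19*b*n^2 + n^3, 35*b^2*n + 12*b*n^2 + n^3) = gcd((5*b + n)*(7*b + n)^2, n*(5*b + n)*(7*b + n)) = 35*b^2 + 12*b*n + n^2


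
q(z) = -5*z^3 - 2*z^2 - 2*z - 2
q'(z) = -15*z^2 - 4*z - 2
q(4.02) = -367.18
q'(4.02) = -260.49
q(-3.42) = 181.46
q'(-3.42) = -163.77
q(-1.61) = 16.90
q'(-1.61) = -34.44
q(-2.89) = 107.76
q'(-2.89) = -115.72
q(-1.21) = 6.35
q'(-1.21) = -19.12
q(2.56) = -104.11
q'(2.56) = -110.54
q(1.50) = -26.38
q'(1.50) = -41.75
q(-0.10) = -1.82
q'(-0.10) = -1.75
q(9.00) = -3827.00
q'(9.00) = -1253.00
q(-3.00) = 121.00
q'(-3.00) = -125.00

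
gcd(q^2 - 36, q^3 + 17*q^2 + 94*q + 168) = q + 6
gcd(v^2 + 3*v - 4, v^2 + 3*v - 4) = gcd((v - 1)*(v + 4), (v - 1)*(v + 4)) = v^2 + 3*v - 4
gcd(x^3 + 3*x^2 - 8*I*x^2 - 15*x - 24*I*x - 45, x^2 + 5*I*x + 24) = x - 3*I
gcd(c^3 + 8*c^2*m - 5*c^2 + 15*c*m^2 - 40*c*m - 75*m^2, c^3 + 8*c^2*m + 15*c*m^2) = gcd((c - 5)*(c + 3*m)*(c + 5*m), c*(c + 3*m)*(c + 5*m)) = c^2 + 8*c*m + 15*m^2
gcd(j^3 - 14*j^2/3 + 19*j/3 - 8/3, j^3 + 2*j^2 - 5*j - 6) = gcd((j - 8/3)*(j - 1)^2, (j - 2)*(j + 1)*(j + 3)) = 1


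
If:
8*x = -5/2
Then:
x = -5/16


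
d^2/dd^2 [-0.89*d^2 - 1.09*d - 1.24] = -1.78000000000000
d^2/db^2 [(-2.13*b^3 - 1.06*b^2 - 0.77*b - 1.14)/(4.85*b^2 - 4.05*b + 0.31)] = (-5.6843418860808e-14*b^5 - 141.33649*b^3 - 135.28635*b^2 + 140.072712*b - 36.106922)/(114.084125*b^6 - 285.798375*b^5 + 260.5323*b^4 - 102.965175*b^3 + 16.65258*b^2 - 1.167615*b + 0.029791)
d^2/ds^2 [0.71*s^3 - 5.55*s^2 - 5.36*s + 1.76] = 4.26*s - 11.1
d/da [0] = 0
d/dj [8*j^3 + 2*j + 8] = 24*j^2 + 2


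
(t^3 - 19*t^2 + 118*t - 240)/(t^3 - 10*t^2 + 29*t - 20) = (t^2 - 14*t + 48)/(t^2 - 5*t + 4)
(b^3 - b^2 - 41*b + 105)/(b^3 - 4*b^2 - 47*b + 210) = (b - 3)/(b - 6)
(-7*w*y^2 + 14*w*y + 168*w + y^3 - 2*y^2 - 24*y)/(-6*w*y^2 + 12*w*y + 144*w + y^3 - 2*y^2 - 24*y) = (-7*w + y)/(-6*w + y)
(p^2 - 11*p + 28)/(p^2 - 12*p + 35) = (p - 4)/(p - 5)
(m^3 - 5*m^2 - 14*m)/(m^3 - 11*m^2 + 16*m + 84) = m/(m - 6)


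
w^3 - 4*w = w*(w - 2)*(w + 2)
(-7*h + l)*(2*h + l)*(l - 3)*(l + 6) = -14*h^2*l^2 - 42*h^2*l + 252*h^2 - 5*h*l^3 - 15*h*l^2 + 90*h*l + l^4 + 3*l^3 - 18*l^2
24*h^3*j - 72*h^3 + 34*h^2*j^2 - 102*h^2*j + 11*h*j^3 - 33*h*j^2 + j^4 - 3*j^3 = (h + j)*(4*h + j)*(6*h + j)*(j - 3)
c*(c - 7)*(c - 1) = c^3 - 8*c^2 + 7*c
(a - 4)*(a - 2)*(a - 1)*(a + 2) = a^4 - 5*a^3 + 20*a - 16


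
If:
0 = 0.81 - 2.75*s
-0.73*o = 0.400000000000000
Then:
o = -0.55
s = 0.29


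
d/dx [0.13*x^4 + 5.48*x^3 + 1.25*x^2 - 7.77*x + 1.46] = 0.52*x^3 + 16.44*x^2 + 2.5*x - 7.77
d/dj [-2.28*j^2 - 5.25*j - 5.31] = -4.56*j - 5.25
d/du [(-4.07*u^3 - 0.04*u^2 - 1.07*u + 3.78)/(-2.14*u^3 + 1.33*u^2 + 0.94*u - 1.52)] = (3.5527136788005e-15*u^5 - 5.4987*u^4 - 12.2312*u^3 + 44.2123*u^2 - 9.9332*u - 1.9268)/(4.5796*u^6 - 5.6924*u^5 - 2.2543*u^4 + 9.006*u^3 - 3.1596*u^2 - 2.8576*u + 2.3104)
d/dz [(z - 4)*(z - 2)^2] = (z - 2)*(3*z - 10)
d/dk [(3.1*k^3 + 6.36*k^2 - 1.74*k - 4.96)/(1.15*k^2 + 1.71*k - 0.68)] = (3.565*k^4 + 10.602*k^3 + 6.5526*k^2 + 2.7584*k + 9.6648)/(1.3225*k^4 + 3.933*k^3 + 1.3601*k^2 - 2.3256*k + 0.4624)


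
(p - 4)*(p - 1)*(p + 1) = p^3 - 4*p^2 - p + 4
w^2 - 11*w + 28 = (w - 7)*(w - 4)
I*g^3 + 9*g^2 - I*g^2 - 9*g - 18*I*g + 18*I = (g - 6*I)*(g - 3*I)*(I*g - I)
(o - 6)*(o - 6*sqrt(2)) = o^2 - 6*sqrt(2)*o - 6*o + 36*sqrt(2)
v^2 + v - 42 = (v - 6)*(v + 7)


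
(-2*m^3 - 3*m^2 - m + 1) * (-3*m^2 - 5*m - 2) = 6*m^5 + 19*m^4 + 22*m^3 + 8*m^2 - 3*m - 2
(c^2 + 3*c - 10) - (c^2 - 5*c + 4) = 8*c - 14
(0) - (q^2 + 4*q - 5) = -q^2 - 4*q + 5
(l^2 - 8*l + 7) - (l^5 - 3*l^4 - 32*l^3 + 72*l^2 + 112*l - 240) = -l^5 + 3*l^4 + 32*l^3 - 71*l^2 - 120*l + 247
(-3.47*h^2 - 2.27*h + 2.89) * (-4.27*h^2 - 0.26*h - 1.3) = 14.8169*h^4 + 10.5951*h^3 - 7.2391*h^2 + 2.1996*h - 3.757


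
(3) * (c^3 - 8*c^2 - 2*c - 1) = 3*c^3 - 24*c^2 - 6*c - 3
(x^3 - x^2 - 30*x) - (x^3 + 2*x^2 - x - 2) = -3*x^2 - 29*x + 2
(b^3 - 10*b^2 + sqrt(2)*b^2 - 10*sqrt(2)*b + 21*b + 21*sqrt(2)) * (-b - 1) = -b^4 - sqrt(2)*b^3 + 9*b^3 - 11*b^2 + 9*sqrt(2)*b^2 - 21*b - 11*sqrt(2)*b - 21*sqrt(2)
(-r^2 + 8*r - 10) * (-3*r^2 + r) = 3*r^4 - 25*r^3 + 38*r^2 - 10*r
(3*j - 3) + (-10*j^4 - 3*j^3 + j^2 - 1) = -10*j^4 - 3*j^3 + j^2 + 3*j - 4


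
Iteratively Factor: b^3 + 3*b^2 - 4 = (b + 2)*(b^2 + b - 2) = (b - 1)*(b + 2)*(b + 2)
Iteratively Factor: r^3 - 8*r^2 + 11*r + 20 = (r - 4)*(r^2 - 4*r - 5) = (r - 4)*(r + 1)*(r - 5)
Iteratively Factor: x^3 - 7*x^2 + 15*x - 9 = (x - 3)*(x^2 - 4*x + 3) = (x - 3)*(x - 1)*(x - 3)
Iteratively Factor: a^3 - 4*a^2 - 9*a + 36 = (a - 4)*(a^2 - 9) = (a - 4)*(a + 3)*(a - 3)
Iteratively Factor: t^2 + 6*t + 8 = (t + 2)*(t + 4)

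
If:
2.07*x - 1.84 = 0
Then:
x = 0.89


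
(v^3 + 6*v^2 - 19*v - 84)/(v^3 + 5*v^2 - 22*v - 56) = (v + 3)/(v + 2)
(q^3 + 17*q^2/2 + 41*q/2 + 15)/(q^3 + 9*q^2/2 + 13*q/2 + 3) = (q + 5)/(q + 1)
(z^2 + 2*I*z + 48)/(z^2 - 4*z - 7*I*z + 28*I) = (z^2 + 2*I*z + 48)/(z^2 - 4*z - 7*I*z + 28*I)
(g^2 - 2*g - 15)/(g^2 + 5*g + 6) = (g - 5)/(g + 2)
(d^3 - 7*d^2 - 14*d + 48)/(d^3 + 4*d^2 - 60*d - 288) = (d^2 + d - 6)/(d^2 + 12*d + 36)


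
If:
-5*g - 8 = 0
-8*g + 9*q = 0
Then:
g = -8/5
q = -64/45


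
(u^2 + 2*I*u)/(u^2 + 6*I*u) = (u + 2*I)/(u + 6*I)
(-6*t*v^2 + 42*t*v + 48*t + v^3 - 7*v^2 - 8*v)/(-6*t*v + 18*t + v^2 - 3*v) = (v^2 - 7*v - 8)/(v - 3)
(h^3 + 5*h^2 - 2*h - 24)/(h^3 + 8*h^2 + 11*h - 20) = (h^2 + h - 6)/(h^2 + 4*h - 5)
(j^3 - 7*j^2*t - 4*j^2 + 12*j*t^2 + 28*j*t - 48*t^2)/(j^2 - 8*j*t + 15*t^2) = (-j^2 + 4*j*t + 4*j - 16*t)/(-j + 5*t)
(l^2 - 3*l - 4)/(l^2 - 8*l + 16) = (l + 1)/(l - 4)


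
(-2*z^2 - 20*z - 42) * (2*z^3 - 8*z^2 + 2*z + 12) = -4*z^5 - 24*z^4 + 72*z^3 + 272*z^2 - 324*z - 504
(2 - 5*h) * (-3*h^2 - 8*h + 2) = 15*h^3 + 34*h^2 - 26*h + 4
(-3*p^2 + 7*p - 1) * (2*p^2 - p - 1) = -6*p^4 + 17*p^3 - 6*p^2 - 6*p + 1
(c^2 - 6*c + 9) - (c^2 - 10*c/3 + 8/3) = 19/3 - 8*c/3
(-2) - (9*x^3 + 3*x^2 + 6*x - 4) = -9*x^3 - 3*x^2 - 6*x + 2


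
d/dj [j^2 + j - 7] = 2*j + 1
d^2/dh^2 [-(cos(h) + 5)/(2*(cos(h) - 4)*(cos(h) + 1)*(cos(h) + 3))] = (146*(1 - cos(h)^2)^2 - 60*sin(h)^6 + 4*cos(h)^7 - 15*cos(h)^6 + 46*cos(h)^5 + 514*cos(h)^3 + 1047*cos(h)^2 - 996*cos(h) - 1464)/(2*(cos(h) - 4)^3*(cos(h) + 1)^3*(cos(h) + 3)^3)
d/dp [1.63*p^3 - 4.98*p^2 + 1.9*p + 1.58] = 4.89*p^2 - 9.96*p + 1.9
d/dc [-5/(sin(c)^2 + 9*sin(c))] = 5*(2*sin(c) + 9)*cos(c)/((sin(c) + 9)^2*sin(c)^2)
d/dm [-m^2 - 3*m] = -2*m - 3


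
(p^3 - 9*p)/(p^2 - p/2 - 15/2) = 2*p*(p + 3)/(2*p + 5)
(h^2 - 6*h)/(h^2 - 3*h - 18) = h/(h + 3)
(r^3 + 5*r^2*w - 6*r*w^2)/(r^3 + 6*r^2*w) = (r - w)/r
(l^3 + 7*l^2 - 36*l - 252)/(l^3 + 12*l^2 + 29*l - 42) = (l - 6)/(l - 1)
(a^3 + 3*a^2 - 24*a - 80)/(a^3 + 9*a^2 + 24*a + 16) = (a - 5)/(a + 1)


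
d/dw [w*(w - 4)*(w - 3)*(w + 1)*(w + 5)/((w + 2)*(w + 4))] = (3*w^6 + 22*w^5 - 3*w^4 - 332*w^3 - 438*w^2 + 592*w + 480)/(w^4 + 12*w^3 + 52*w^2 + 96*w + 64)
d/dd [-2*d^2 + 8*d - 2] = 8 - 4*d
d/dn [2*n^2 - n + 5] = 4*n - 1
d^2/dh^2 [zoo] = 0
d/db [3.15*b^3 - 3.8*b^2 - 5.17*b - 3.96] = 9.45*b^2 - 7.6*b - 5.17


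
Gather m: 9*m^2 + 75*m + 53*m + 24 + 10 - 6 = 9*m^2 + 128*m + 28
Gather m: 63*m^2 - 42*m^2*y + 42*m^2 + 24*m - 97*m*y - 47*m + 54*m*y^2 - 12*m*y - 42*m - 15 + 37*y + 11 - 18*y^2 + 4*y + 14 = m^2*(105 - 42*y) + m*(54*y^2 - 109*y - 65) - 18*y^2 + 41*y + 10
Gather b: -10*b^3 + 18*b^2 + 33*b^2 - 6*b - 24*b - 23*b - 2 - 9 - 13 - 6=-10*b^3 + 51*b^2 - 53*b - 30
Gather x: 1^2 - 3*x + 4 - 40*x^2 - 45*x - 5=-40*x^2 - 48*x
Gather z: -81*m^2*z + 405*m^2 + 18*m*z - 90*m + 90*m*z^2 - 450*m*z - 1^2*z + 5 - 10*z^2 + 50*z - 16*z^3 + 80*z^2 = 405*m^2 - 90*m - 16*z^3 + z^2*(90*m + 70) + z*(-81*m^2 - 432*m + 49) + 5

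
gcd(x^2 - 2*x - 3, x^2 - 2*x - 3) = x^2 - 2*x - 3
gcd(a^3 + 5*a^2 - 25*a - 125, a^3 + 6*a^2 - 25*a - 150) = a^2 - 25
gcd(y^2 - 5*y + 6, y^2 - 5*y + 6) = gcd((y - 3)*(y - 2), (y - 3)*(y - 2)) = y^2 - 5*y + 6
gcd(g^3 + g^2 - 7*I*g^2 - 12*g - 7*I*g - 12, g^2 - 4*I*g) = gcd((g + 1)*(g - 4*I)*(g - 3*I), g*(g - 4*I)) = g - 4*I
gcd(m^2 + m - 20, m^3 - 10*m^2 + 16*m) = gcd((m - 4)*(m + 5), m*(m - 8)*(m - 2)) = 1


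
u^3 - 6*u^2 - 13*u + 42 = (u - 7)*(u - 2)*(u + 3)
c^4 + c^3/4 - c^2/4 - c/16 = c*(c - 1/2)*(c + 1/4)*(c + 1/2)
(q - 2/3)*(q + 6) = q^2 + 16*q/3 - 4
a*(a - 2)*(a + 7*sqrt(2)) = a^3 - 2*a^2 + 7*sqrt(2)*a^2 - 14*sqrt(2)*a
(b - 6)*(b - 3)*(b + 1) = b^3 - 8*b^2 + 9*b + 18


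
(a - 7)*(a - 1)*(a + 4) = a^3 - 4*a^2 - 25*a + 28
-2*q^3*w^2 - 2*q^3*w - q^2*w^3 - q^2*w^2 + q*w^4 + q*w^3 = w*(-2*q + w)*(q + w)*(q*w + q)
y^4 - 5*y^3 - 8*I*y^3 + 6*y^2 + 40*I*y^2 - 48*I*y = y*(y - 3)*(y - 2)*(y - 8*I)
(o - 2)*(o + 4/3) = o^2 - 2*o/3 - 8/3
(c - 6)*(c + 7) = c^2 + c - 42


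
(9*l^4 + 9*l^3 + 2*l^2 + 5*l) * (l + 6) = 9*l^5 + 63*l^4 + 56*l^3 + 17*l^2 + 30*l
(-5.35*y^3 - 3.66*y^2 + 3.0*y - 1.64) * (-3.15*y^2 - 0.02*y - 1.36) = 16.8525*y^5 + 11.636*y^4 - 2.1008*y^3 + 10.0836*y^2 - 4.0472*y + 2.2304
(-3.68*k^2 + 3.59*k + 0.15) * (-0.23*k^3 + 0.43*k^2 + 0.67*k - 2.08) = 0.8464*k^5 - 2.4081*k^4 - 0.9564*k^3 + 10.1242*k^2 - 7.3667*k - 0.312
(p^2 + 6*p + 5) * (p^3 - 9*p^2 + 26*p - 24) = p^5 - 3*p^4 - 23*p^3 + 87*p^2 - 14*p - 120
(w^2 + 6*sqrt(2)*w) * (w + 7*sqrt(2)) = w^3 + 13*sqrt(2)*w^2 + 84*w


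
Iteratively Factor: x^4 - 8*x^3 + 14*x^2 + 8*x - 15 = (x - 1)*(x^3 - 7*x^2 + 7*x + 15) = (x - 5)*(x - 1)*(x^2 - 2*x - 3) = (x - 5)*(x - 1)*(x + 1)*(x - 3)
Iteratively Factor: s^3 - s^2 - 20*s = (s - 5)*(s^2 + 4*s) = s*(s - 5)*(s + 4)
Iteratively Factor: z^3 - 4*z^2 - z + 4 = (z + 1)*(z^2 - 5*z + 4) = (z - 1)*(z + 1)*(z - 4)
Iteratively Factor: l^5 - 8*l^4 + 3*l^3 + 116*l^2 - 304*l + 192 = (l - 1)*(l^4 - 7*l^3 - 4*l^2 + 112*l - 192) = (l - 3)*(l - 1)*(l^3 - 4*l^2 - 16*l + 64) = (l - 3)*(l - 1)*(l + 4)*(l^2 - 8*l + 16) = (l - 4)*(l - 3)*(l - 1)*(l + 4)*(l - 4)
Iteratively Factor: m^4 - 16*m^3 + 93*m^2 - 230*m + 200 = (m - 5)*(m^3 - 11*m^2 + 38*m - 40) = (m - 5)*(m - 2)*(m^2 - 9*m + 20) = (m - 5)^2*(m - 2)*(m - 4)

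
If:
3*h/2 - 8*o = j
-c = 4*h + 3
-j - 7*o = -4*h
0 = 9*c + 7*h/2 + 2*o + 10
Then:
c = -89/75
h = -34/75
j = -731/75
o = 17/15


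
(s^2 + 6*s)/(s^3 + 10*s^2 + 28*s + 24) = s/(s^2 + 4*s + 4)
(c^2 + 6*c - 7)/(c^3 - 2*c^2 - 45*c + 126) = (c - 1)/(c^2 - 9*c + 18)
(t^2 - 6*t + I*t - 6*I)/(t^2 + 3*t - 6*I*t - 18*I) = (t^2 + t*(-6 + I) - 6*I)/(t^2 + t*(3 - 6*I) - 18*I)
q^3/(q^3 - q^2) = q/(q - 1)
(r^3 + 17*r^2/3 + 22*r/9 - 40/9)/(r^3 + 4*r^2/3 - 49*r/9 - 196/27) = 3*(3*r^2 + 13*r - 10)/(9*r^2 - 49)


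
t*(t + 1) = t^2 + t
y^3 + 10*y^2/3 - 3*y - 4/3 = (y - 1)*(y + 1/3)*(y + 4)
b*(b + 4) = b^2 + 4*b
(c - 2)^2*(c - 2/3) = c^3 - 14*c^2/3 + 20*c/3 - 8/3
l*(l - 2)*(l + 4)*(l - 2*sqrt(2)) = l^4 - 2*sqrt(2)*l^3 + 2*l^3 - 8*l^2 - 4*sqrt(2)*l^2 + 16*sqrt(2)*l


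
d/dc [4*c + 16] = 4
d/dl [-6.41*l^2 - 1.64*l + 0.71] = -12.82*l - 1.64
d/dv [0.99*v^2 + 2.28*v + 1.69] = 1.98*v + 2.28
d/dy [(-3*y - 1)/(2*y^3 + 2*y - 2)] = (-3*y^3 - 3*y + (3*y + 1)*(3*y^2 + 1) + 3)/(2*(y^3 + y - 1)^2)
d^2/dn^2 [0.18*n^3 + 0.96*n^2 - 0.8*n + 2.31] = 1.08*n + 1.92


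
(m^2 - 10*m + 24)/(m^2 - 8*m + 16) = (m - 6)/(m - 4)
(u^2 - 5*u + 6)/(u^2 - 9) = (u - 2)/(u + 3)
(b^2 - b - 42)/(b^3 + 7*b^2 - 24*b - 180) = (b - 7)/(b^2 + b - 30)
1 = 1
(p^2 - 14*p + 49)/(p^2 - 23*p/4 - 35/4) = 4*(p - 7)/(4*p + 5)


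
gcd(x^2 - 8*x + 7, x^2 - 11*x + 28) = x - 7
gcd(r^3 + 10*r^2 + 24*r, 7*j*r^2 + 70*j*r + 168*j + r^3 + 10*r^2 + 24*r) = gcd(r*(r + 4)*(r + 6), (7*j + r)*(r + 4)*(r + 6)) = r^2 + 10*r + 24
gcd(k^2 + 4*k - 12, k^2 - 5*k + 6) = k - 2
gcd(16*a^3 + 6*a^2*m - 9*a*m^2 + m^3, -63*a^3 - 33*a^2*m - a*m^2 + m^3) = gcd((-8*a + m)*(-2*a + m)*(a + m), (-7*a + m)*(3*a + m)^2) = 1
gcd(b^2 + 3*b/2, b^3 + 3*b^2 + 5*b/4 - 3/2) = b + 3/2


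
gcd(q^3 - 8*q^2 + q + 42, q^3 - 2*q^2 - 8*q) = q + 2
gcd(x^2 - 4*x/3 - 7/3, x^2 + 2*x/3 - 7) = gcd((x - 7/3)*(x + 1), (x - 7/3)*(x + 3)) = x - 7/3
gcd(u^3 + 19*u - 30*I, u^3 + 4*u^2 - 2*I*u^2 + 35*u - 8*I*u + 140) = u + 5*I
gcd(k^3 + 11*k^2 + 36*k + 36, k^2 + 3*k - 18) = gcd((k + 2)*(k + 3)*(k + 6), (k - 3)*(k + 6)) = k + 6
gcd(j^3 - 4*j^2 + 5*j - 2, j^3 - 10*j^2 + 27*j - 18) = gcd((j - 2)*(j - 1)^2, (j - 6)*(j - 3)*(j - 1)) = j - 1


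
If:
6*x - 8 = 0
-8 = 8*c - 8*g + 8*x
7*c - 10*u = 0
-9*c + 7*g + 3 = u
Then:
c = 580/81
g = 769/81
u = 406/81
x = 4/3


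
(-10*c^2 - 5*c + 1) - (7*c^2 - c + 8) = -17*c^2 - 4*c - 7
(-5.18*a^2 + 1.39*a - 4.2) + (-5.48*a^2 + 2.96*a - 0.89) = -10.66*a^2 + 4.35*a - 5.09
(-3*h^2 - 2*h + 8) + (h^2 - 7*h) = -2*h^2 - 9*h + 8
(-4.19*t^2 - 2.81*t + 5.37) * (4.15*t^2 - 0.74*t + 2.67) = -17.3885*t^4 - 8.5609*t^3 + 13.1776*t^2 - 11.4765*t + 14.3379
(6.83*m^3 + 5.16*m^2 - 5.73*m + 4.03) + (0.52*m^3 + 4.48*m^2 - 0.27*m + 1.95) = 7.35*m^3 + 9.64*m^2 - 6.0*m + 5.98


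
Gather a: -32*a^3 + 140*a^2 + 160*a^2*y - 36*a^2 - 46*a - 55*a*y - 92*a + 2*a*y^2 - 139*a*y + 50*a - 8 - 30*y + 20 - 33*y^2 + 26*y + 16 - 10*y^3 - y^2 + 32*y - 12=-32*a^3 + a^2*(160*y + 104) + a*(2*y^2 - 194*y - 88) - 10*y^3 - 34*y^2 + 28*y + 16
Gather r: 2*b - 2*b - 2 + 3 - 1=0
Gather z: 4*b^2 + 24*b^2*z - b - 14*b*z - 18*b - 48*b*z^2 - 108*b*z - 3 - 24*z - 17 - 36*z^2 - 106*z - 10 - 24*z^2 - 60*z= 4*b^2 - 19*b + z^2*(-48*b - 60) + z*(24*b^2 - 122*b - 190) - 30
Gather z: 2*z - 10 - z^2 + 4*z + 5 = -z^2 + 6*z - 5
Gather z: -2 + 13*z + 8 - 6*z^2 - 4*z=-6*z^2 + 9*z + 6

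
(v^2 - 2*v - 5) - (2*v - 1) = v^2 - 4*v - 4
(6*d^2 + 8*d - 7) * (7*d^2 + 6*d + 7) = 42*d^4 + 92*d^3 + 41*d^2 + 14*d - 49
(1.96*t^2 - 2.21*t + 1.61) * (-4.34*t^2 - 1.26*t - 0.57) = -8.5064*t^4 + 7.1218*t^3 - 5.32*t^2 - 0.7689*t - 0.9177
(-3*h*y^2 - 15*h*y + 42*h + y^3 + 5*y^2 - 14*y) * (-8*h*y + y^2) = 24*h^2*y^3 + 120*h^2*y^2 - 336*h^2*y - 11*h*y^4 - 55*h*y^3 + 154*h*y^2 + y^5 + 5*y^4 - 14*y^3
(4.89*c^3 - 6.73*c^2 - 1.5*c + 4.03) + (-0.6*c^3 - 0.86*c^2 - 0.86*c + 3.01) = 4.29*c^3 - 7.59*c^2 - 2.36*c + 7.04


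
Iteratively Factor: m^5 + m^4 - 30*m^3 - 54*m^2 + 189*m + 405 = (m + 3)*(m^4 - 2*m^3 - 24*m^2 + 18*m + 135) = (m - 3)*(m + 3)*(m^3 + m^2 - 21*m - 45) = (m - 3)*(m + 3)^2*(m^2 - 2*m - 15) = (m - 5)*(m - 3)*(m + 3)^2*(m + 3)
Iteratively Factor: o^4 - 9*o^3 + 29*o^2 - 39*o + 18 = (o - 1)*(o^3 - 8*o^2 + 21*o - 18) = (o - 3)*(o - 1)*(o^2 - 5*o + 6) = (o - 3)*(o - 2)*(o - 1)*(o - 3)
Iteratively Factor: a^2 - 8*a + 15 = (a - 3)*(a - 5)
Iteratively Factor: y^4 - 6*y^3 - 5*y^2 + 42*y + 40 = (y - 5)*(y^3 - y^2 - 10*y - 8) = (y - 5)*(y + 1)*(y^2 - 2*y - 8) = (y - 5)*(y - 4)*(y + 1)*(y + 2)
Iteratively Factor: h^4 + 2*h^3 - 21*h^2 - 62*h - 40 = (h - 5)*(h^3 + 7*h^2 + 14*h + 8) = (h - 5)*(h + 4)*(h^2 + 3*h + 2) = (h - 5)*(h + 1)*(h + 4)*(h + 2)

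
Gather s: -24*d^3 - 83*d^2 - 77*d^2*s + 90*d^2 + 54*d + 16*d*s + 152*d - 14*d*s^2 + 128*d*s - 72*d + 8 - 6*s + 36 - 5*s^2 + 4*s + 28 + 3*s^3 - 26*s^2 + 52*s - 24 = -24*d^3 + 7*d^2 + 134*d + 3*s^3 + s^2*(-14*d - 31) + s*(-77*d^2 + 144*d + 50) + 48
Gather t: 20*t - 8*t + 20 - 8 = 12*t + 12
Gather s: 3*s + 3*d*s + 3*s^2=3*s^2 + s*(3*d + 3)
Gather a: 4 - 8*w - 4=-8*w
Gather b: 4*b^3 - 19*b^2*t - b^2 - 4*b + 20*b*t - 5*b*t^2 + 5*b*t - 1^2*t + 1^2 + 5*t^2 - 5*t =4*b^3 + b^2*(-19*t - 1) + b*(-5*t^2 + 25*t - 4) + 5*t^2 - 6*t + 1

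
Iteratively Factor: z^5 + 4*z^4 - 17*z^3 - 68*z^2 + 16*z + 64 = (z + 4)*(z^4 - 17*z^2 + 16) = (z + 1)*(z + 4)*(z^3 - z^2 - 16*z + 16) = (z - 1)*(z + 1)*(z + 4)*(z^2 - 16) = (z - 1)*(z + 1)*(z + 4)^2*(z - 4)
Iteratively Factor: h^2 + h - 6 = (h + 3)*(h - 2)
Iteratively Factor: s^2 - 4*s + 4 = (s - 2)*(s - 2)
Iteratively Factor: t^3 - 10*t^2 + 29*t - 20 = (t - 4)*(t^2 - 6*t + 5) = (t - 4)*(t - 1)*(t - 5)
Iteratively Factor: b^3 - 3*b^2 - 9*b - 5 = (b - 5)*(b^2 + 2*b + 1) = (b - 5)*(b + 1)*(b + 1)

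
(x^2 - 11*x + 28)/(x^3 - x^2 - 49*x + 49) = (x - 4)/(x^2 + 6*x - 7)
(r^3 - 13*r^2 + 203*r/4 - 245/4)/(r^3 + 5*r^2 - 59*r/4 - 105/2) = (2*r^2 - 19*r + 35)/(2*r^2 + 17*r + 30)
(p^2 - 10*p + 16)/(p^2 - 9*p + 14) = (p - 8)/(p - 7)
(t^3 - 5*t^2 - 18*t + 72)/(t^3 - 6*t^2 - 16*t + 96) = (t - 3)/(t - 4)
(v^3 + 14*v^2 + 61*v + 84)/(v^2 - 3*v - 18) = (v^2 + 11*v + 28)/(v - 6)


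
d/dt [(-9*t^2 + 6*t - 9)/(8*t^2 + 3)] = 6*(-8*t^2 + 15*t + 3)/(64*t^4 + 48*t^2 + 9)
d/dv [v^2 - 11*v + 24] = 2*v - 11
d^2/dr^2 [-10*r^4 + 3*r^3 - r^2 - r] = -120*r^2 + 18*r - 2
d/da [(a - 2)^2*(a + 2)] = (a - 2)*(3*a + 2)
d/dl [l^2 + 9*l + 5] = 2*l + 9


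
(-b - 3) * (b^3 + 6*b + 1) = -b^4 - 3*b^3 - 6*b^2 - 19*b - 3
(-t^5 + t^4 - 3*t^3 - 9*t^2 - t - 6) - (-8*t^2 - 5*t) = -t^5 + t^4 - 3*t^3 - t^2 + 4*t - 6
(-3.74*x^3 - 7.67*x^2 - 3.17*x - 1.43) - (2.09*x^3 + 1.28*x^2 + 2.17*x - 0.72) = -5.83*x^3 - 8.95*x^2 - 5.34*x - 0.71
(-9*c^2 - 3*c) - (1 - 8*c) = -9*c^2 + 5*c - 1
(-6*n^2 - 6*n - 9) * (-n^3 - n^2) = 6*n^5 + 12*n^4 + 15*n^3 + 9*n^2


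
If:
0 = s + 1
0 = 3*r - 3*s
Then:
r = -1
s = -1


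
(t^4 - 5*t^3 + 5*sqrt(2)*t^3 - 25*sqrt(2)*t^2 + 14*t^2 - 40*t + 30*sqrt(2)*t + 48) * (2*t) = 2*t^5 - 10*t^4 + 10*sqrt(2)*t^4 - 50*sqrt(2)*t^3 + 28*t^3 - 80*t^2 + 60*sqrt(2)*t^2 + 96*t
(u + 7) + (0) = u + 7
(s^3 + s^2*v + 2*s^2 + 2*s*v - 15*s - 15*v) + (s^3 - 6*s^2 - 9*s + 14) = 2*s^3 + s^2*v - 4*s^2 + 2*s*v - 24*s - 15*v + 14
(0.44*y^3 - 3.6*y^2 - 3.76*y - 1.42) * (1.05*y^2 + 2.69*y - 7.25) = 0.462*y^5 - 2.5964*y^4 - 16.822*y^3 + 14.4946*y^2 + 23.4402*y + 10.295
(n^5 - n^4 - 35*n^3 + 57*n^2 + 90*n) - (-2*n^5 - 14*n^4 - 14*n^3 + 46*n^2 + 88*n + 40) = 3*n^5 + 13*n^4 - 21*n^3 + 11*n^2 + 2*n - 40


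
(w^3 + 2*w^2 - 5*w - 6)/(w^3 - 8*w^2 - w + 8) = (w^2 + w - 6)/(w^2 - 9*w + 8)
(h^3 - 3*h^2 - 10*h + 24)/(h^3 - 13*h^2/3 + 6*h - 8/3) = 3*(h^2 - h - 12)/(3*h^2 - 7*h + 4)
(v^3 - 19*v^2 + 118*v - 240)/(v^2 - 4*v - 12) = (v^2 - 13*v + 40)/(v + 2)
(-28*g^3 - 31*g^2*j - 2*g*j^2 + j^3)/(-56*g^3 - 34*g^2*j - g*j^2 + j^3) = (g + j)/(2*g + j)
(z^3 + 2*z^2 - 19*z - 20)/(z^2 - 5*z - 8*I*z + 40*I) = (z^3 + 2*z^2 - 19*z - 20)/(z^2 - 5*z - 8*I*z + 40*I)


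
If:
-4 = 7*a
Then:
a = -4/7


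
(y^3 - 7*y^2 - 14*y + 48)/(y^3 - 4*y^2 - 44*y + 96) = (y + 3)/(y + 6)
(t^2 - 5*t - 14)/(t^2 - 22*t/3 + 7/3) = 3*(t + 2)/(3*t - 1)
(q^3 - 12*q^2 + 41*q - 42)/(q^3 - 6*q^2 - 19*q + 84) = (q - 2)/(q + 4)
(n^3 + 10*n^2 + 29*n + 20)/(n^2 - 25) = (n^2 + 5*n + 4)/(n - 5)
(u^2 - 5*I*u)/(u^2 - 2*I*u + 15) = u/(u + 3*I)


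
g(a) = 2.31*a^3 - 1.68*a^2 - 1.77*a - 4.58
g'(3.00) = 50.52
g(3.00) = 37.36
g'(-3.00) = 70.68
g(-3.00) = -76.76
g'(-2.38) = 45.48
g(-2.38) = -41.03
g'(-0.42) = 0.86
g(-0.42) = -4.30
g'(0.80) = -0.02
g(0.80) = -5.89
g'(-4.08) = 127.30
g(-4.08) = -182.21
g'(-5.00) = 188.28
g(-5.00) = -326.48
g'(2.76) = 41.75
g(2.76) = 26.30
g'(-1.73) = 24.78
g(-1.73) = -18.51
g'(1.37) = 6.63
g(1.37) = -4.22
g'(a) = 6.93*a^2 - 3.36*a - 1.77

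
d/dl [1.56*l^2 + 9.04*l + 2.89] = 3.12*l + 9.04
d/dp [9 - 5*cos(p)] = 5*sin(p)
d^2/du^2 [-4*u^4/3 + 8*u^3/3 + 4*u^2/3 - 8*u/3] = -16*u^2 + 16*u + 8/3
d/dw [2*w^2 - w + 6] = 4*w - 1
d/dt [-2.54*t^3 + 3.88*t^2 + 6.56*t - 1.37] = -7.62*t^2 + 7.76*t + 6.56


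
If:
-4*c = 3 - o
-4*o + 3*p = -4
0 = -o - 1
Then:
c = -1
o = -1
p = -8/3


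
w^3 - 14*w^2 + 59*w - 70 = (w - 7)*(w - 5)*(w - 2)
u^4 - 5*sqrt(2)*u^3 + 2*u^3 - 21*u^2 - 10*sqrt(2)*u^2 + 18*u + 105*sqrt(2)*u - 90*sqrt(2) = (u - 3)*(u - 1)*(u + 6)*(u - 5*sqrt(2))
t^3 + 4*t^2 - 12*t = t*(t - 2)*(t + 6)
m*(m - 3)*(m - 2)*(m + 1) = m^4 - 4*m^3 + m^2 + 6*m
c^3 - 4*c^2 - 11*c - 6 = (c - 6)*(c + 1)^2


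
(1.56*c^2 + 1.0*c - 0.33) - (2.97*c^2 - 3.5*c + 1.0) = -1.41*c^2 + 4.5*c - 1.33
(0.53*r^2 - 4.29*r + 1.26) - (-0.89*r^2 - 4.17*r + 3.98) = 1.42*r^2 - 0.12*r - 2.72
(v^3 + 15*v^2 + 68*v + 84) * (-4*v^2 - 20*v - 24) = -4*v^5 - 80*v^4 - 596*v^3 - 2056*v^2 - 3312*v - 2016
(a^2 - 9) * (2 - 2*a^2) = -2*a^4 + 20*a^2 - 18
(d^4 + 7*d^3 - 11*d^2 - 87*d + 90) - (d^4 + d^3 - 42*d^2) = 6*d^3 + 31*d^2 - 87*d + 90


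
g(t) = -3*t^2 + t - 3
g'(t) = 1 - 6*t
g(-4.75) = -75.44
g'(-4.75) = 29.50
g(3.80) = -42.52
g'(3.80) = -21.80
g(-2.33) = -21.62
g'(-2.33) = 14.98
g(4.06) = -48.39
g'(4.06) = -23.36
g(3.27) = -31.81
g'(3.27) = -18.62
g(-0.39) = -3.85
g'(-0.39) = 3.34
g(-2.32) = -21.47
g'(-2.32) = 14.92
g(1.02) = -5.10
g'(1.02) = -5.12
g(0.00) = -3.00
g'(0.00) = 1.00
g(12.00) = -423.00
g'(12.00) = -71.00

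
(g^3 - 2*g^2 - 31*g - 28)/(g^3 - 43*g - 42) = (g + 4)/(g + 6)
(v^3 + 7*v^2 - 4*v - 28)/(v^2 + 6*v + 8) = (v^2 + 5*v - 14)/(v + 4)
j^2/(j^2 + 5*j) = j/(j + 5)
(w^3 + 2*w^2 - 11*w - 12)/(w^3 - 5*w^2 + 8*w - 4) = (w^3 + 2*w^2 - 11*w - 12)/(w^3 - 5*w^2 + 8*w - 4)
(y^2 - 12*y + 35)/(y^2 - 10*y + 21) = (y - 5)/(y - 3)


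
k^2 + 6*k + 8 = (k + 2)*(k + 4)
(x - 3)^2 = x^2 - 6*x + 9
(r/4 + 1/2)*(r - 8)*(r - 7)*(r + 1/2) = r^4/4 - 25*r^3/8 + 39*r^2/8 + 125*r/4 + 14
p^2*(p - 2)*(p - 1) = p^4 - 3*p^3 + 2*p^2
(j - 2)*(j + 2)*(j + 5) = j^3 + 5*j^2 - 4*j - 20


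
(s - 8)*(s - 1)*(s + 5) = s^3 - 4*s^2 - 37*s + 40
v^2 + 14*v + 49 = (v + 7)^2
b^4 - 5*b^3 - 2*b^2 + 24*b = b*(b - 4)*(b - 3)*(b + 2)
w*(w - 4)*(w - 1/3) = w^3 - 13*w^2/3 + 4*w/3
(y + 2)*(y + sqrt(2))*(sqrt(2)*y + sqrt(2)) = sqrt(2)*y^3 + 2*y^2 + 3*sqrt(2)*y^2 + 2*sqrt(2)*y + 6*y + 4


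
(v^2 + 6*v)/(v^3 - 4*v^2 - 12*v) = (v + 6)/(v^2 - 4*v - 12)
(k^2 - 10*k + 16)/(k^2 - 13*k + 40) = (k - 2)/(k - 5)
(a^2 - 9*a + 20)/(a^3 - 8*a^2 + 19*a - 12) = (a - 5)/(a^2 - 4*a + 3)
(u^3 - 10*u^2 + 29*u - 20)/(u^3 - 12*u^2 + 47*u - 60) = (u - 1)/(u - 3)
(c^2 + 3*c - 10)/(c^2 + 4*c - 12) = (c + 5)/(c + 6)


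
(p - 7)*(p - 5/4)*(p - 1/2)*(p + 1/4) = p^4 - 17*p^3/2 + 171*p^2/16 - 37*p/32 - 35/32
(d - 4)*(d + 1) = d^2 - 3*d - 4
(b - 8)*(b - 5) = b^2 - 13*b + 40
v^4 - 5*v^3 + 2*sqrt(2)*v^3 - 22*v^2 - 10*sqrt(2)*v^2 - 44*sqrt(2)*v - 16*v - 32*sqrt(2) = (v - 8)*(v + 1)*(v + 2)*(v + 2*sqrt(2))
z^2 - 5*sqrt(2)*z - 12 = (z - 6*sqrt(2))*(z + sqrt(2))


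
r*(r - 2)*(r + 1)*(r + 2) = r^4 + r^3 - 4*r^2 - 4*r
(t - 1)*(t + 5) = t^2 + 4*t - 5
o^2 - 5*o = o*(o - 5)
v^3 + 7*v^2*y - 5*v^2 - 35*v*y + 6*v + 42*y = (v - 3)*(v - 2)*(v + 7*y)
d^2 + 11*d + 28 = (d + 4)*(d + 7)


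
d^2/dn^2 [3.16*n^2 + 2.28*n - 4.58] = 6.32000000000000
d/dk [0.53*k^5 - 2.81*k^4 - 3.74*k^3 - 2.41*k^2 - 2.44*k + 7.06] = 2.65*k^4 - 11.24*k^3 - 11.22*k^2 - 4.82*k - 2.44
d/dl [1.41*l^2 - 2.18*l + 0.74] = 2.82*l - 2.18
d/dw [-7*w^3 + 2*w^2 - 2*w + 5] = -21*w^2 + 4*w - 2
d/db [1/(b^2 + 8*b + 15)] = 2*(-b - 4)/(b^2 + 8*b + 15)^2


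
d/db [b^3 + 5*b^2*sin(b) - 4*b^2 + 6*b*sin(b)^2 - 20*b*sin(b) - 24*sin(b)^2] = 5*b^2*cos(b) + 3*b^2 + 10*b*sin(b) + 6*b*sin(2*b) - 20*b*cos(b) - 8*b + 6*sin(b)^2 - 20*sin(b) - 24*sin(2*b)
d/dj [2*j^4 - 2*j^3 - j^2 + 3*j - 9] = 8*j^3 - 6*j^2 - 2*j + 3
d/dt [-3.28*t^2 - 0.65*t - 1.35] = -6.56*t - 0.65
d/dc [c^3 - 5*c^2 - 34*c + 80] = 3*c^2 - 10*c - 34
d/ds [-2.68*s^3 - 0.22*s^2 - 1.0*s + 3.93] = -8.04*s^2 - 0.44*s - 1.0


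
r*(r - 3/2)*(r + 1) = r^3 - r^2/2 - 3*r/2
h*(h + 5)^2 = h^3 + 10*h^2 + 25*h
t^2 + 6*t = t*(t + 6)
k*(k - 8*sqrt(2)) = k^2 - 8*sqrt(2)*k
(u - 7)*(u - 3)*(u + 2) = u^3 - 8*u^2 + u + 42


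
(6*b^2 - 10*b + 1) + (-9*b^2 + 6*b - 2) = -3*b^2 - 4*b - 1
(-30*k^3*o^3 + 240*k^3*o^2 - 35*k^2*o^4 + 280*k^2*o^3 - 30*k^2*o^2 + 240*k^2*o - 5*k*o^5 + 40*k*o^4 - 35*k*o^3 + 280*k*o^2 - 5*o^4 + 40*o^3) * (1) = -30*k^3*o^3 + 240*k^3*o^2 - 35*k^2*o^4 + 280*k^2*o^3 - 30*k^2*o^2 + 240*k^2*o - 5*k*o^5 + 40*k*o^4 - 35*k*o^3 + 280*k*o^2 - 5*o^4 + 40*o^3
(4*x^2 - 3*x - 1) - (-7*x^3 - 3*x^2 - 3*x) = 7*x^3 + 7*x^2 - 1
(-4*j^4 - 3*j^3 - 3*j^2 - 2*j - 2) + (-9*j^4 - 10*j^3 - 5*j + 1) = -13*j^4 - 13*j^3 - 3*j^2 - 7*j - 1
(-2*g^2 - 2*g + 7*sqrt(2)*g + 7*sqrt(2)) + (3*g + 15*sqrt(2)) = -2*g^2 + g + 7*sqrt(2)*g + 22*sqrt(2)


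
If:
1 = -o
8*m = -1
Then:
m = -1/8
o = -1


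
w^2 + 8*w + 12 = (w + 2)*(w + 6)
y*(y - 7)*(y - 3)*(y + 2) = y^4 - 8*y^3 + y^2 + 42*y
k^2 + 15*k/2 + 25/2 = (k + 5/2)*(k + 5)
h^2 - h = h*(h - 1)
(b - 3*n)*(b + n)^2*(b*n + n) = b^4*n - b^3*n^2 + b^3*n - 5*b^2*n^3 - b^2*n^2 - 3*b*n^4 - 5*b*n^3 - 3*n^4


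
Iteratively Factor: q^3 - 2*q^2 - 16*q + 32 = (q - 4)*(q^2 + 2*q - 8) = (q - 4)*(q - 2)*(q + 4)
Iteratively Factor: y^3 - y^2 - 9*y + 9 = (y + 3)*(y^2 - 4*y + 3) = (y - 1)*(y + 3)*(y - 3)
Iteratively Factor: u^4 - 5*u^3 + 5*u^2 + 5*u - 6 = (u - 1)*(u^3 - 4*u^2 + u + 6) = (u - 2)*(u - 1)*(u^2 - 2*u - 3) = (u - 3)*(u - 2)*(u - 1)*(u + 1)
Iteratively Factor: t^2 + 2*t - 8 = (t + 4)*(t - 2)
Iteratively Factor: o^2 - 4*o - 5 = (o + 1)*(o - 5)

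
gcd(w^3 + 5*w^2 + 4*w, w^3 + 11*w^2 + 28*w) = w^2 + 4*w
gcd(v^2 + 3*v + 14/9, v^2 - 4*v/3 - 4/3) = v + 2/3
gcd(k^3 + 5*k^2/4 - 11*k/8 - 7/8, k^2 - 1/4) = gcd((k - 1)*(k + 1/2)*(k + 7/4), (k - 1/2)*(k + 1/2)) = k + 1/2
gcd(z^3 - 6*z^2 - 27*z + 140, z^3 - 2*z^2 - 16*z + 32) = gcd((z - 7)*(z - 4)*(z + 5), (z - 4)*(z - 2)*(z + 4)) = z - 4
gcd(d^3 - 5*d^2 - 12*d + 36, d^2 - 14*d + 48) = d - 6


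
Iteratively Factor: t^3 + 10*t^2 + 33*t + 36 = (t + 4)*(t^2 + 6*t + 9) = (t + 3)*(t + 4)*(t + 3)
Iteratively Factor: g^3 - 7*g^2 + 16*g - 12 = (g - 2)*(g^2 - 5*g + 6) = (g - 3)*(g - 2)*(g - 2)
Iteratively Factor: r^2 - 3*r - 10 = (r - 5)*(r + 2)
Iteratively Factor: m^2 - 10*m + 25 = (m - 5)*(m - 5)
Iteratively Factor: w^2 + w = (w)*(w + 1)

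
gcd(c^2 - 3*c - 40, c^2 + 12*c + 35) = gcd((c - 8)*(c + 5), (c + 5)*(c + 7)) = c + 5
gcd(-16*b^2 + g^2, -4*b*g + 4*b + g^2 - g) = 4*b - g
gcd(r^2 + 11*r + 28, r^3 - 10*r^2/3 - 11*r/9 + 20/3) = 1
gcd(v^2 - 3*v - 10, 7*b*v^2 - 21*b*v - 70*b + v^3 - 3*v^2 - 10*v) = v^2 - 3*v - 10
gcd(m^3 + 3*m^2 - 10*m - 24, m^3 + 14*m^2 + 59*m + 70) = m + 2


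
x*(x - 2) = x^2 - 2*x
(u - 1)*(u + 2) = u^2 + u - 2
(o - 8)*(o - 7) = o^2 - 15*o + 56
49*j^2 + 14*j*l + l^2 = (7*j + l)^2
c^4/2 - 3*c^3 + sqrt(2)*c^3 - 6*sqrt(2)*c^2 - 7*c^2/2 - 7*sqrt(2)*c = c*(c/2 + 1/2)*(c - 7)*(c + 2*sqrt(2))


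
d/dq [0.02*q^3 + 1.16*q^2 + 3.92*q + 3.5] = 0.06*q^2 + 2.32*q + 3.92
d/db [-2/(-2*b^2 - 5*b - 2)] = 2*(-4*b - 5)/(2*b^2 + 5*b + 2)^2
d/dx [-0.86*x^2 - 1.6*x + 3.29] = -1.72*x - 1.6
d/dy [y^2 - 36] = 2*y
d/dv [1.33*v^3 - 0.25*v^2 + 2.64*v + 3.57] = 3.99*v^2 - 0.5*v + 2.64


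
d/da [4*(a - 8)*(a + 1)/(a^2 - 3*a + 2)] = 8*(2*a^2 + 10*a - 19)/(a^4 - 6*a^3 + 13*a^2 - 12*a + 4)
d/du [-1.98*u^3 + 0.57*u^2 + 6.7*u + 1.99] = -5.94*u^2 + 1.14*u + 6.7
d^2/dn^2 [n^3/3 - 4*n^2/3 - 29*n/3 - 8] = 2*n - 8/3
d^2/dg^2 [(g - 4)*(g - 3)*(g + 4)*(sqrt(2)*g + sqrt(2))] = sqrt(2)*(12*g^2 - 12*g - 38)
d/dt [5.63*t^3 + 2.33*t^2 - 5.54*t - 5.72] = 16.89*t^2 + 4.66*t - 5.54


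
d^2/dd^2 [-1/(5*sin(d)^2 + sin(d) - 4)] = (100*sin(d)^3 - 85*sin(d)^2 + 16*sin(d) - 42)/((sin(d) + 1)^2*(5*sin(d) - 4)^3)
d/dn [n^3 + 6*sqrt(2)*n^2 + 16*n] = 3*n^2 + 12*sqrt(2)*n + 16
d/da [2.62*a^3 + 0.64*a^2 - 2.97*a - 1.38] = 7.86*a^2 + 1.28*a - 2.97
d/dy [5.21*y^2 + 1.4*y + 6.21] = 10.42*y + 1.4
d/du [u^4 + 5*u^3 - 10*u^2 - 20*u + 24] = 4*u^3 + 15*u^2 - 20*u - 20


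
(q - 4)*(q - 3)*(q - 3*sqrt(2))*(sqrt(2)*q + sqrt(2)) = sqrt(2)*q^4 - 6*sqrt(2)*q^3 - 6*q^3 + 5*sqrt(2)*q^2 + 36*q^2 - 30*q + 12*sqrt(2)*q - 72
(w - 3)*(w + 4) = w^2 + w - 12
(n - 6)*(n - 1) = n^2 - 7*n + 6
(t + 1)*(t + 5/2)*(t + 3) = t^3 + 13*t^2/2 + 13*t + 15/2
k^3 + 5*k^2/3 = k^2*(k + 5/3)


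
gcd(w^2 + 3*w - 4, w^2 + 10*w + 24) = w + 4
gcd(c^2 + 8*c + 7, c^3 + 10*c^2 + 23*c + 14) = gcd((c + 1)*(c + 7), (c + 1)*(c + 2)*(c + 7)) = c^2 + 8*c + 7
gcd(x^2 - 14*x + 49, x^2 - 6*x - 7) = x - 7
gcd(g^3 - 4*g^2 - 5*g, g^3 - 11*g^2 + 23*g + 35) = g^2 - 4*g - 5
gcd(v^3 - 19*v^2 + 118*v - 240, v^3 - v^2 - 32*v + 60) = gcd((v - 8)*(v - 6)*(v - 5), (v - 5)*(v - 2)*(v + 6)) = v - 5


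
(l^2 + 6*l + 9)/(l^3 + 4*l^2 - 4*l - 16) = (l^2 + 6*l + 9)/(l^3 + 4*l^2 - 4*l - 16)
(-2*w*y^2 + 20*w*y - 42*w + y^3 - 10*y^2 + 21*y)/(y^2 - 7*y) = -2*w + 6*w/y + y - 3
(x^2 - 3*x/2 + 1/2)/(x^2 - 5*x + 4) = (x - 1/2)/(x - 4)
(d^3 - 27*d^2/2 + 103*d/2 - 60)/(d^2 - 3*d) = d - 21/2 + 20/d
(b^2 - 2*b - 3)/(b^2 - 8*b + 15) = (b + 1)/(b - 5)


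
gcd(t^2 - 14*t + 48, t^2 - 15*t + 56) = t - 8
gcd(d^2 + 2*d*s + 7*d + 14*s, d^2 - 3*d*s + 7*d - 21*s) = d + 7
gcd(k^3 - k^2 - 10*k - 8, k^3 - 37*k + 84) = k - 4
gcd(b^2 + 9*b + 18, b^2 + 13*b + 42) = b + 6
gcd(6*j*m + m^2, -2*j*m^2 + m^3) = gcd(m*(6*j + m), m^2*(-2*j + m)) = m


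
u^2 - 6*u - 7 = (u - 7)*(u + 1)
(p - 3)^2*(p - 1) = p^3 - 7*p^2 + 15*p - 9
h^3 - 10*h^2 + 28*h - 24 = (h - 6)*(h - 2)^2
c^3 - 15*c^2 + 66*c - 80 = (c - 8)*(c - 5)*(c - 2)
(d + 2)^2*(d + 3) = d^3 + 7*d^2 + 16*d + 12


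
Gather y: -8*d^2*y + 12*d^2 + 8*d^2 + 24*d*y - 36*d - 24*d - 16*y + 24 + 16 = 20*d^2 - 60*d + y*(-8*d^2 + 24*d - 16) + 40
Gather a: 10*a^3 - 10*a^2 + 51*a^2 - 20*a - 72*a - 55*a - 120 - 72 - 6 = 10*a^3 + 41*a^2 - 147*a - 198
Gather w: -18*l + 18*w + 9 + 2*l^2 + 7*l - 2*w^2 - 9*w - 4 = 2*l^2 - 11*l - 2*w^2 + 9*w + 5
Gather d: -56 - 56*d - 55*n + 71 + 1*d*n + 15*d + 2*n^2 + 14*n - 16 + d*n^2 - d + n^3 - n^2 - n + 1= d*(n^2 + n - 42) + n^3 + n^2 - 42*n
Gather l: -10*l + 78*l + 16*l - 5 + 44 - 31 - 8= 84*l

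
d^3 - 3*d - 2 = (d - 2)*(d + 1)^2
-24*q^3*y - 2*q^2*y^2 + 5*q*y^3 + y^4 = y*(-2*q + y)*(3*q + y)*(4*q + y)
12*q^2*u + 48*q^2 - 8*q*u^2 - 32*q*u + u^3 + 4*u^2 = (-6*q + u)*(-2*q + u)*(u + 4)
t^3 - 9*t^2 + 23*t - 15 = (t - 5)*(t - 3)*(t - 1)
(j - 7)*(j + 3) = j^2 - 4*j - 21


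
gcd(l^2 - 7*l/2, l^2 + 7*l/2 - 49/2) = l - 7/2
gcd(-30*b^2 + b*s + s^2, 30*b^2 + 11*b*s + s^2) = 6*b + s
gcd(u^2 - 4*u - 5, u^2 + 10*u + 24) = 1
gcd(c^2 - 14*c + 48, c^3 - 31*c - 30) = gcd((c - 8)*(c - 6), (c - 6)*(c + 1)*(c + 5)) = c - 6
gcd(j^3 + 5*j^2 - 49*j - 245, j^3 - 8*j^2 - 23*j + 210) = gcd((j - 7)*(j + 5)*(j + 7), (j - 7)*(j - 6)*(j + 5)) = j^2 - 2*j - 35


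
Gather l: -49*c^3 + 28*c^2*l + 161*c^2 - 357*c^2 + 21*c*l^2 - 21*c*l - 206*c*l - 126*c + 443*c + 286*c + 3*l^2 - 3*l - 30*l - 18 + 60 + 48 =-49*c^3 - 196*c^2 + 603*c + l^2*(21*c + 3) + l*(28*c^2 - 227*c - 33) + 90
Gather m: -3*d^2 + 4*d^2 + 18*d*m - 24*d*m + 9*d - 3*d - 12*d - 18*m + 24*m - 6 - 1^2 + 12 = d^2 - 6*d + m*(6 - 6*d) + 5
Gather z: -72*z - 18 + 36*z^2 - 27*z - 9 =36*z^2 - 99*z - 27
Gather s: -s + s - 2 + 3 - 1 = 0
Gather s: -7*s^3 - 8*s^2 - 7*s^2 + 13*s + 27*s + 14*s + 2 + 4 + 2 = -7*s^3 - 15*s^2 + 54*s + 8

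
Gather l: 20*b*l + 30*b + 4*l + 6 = 30*b + l*(20*b + 4) + 6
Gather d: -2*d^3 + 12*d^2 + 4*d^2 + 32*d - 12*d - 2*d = -2*d^3 + 16*d^2 + 18*d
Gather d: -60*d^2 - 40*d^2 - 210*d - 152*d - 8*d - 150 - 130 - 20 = -100*d^2 - 370*d - 300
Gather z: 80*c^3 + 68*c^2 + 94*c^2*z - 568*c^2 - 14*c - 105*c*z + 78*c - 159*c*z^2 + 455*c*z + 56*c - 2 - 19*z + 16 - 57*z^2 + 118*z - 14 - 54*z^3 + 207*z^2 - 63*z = 80*c^3 - 500*c^2 + 120*c - 54*z^3 + z^2*(150 - 159*c) + z*(94*c^2 + 350*c + 36)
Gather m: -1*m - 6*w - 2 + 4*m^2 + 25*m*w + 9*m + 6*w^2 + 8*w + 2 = 4*m^2 + m*(25*w + 8) + 6*w^2 + 2*w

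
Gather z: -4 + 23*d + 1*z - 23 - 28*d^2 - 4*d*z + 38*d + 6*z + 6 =-28*d^2 + 61*d + z*(7 - 4*d) - 21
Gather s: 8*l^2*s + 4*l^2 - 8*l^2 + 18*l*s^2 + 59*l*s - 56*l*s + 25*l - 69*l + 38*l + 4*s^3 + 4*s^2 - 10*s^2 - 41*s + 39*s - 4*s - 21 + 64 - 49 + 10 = -4*l^2 - 6*l + 4*s^3 + s^2*(18*l - 6) + s*(8*l^2 + 3*l - 6) + 4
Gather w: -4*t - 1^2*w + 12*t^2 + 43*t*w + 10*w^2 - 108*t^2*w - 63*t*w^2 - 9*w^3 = 12*t^2 - 4*t - 9*w^3 + w^2*(10 - 63*t) + w*(-108*t^2 + 43*t - 1)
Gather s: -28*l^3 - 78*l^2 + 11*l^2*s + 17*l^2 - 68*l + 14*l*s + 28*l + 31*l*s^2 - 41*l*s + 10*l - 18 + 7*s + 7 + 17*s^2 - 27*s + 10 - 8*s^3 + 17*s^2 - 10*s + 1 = -28*l^3 - 61*l^2 - 30*l - 8*s^3 + s^2*(31*l + 34) + s*(11*l^2 - 27*l - 30)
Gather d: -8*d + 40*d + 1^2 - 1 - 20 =32*d - 20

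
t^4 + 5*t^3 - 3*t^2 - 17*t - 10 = (t - 2)*(t + 1)^2*(t + 5)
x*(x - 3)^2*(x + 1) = x^4 - 5*x^3 + 3*x^2 + 9*x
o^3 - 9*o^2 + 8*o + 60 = (o - 6)*(o - 5)*(o + 2)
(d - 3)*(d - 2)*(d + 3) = d^3 - 2*d^2 - 9*d + 18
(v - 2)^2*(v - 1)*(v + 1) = v^4 - 4*v^3 + 3*v^2 + 4*v - 4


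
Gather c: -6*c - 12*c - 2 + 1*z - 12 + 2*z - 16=-18*c + 3*z - 30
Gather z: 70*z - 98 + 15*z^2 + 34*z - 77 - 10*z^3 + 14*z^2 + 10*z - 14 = -10*z^3 + 29*z^2 + 114*z - 189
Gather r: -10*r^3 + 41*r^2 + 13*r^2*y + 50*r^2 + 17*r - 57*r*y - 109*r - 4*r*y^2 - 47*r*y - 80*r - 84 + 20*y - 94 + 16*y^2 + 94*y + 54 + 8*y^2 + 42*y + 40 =-10*r^3 + r^2*(13*y + 91) + r*(-4*y^2 - 104*y - 172) + 24*y^2 + 156*y - 84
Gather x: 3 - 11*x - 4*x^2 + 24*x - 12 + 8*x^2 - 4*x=4*x^2 + 9*x - 9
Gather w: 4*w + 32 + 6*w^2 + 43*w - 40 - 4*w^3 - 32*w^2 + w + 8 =-4*w^3 - 26*w^2 + 48*w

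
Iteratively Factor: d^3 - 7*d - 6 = (d + 1)*(d^2 - d - 6) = (d - 3)*(d + 1)*(d + 2)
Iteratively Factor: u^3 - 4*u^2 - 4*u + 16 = (u + 2)*(u^2 - 6*u + 8) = (u - 4)*(u + 2)*(u - 2)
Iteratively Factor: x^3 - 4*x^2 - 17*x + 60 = (x - 3)*(x^2 - x - 20) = (x - 3)*(x + 4)*(x - 5)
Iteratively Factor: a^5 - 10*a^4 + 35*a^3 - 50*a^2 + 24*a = (a - 1)*(a^4 - 9*a^3 + 26*a^2 - 24*a) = a*(a - 1)*(a^3 - 9*a^2 + 26*a - 24) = a*(a - 4)*(a - 1)*(a^2 - 5*a + 6) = a*(a - 4)*(a - 3)*(a - 1)*(a - 2)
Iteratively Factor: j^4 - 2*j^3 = (j)*(j^3 - 2*j^2) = j^2*(j^2 - 2*j) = j^3*(j - 2)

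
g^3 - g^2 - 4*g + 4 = (g - 2)*(g - 1)*(g + 2)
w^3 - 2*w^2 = w^2*(w - 2)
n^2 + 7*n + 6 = (n + 1)*(n + 6)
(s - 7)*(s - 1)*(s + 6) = s^3 - 2*s^2 - 41*s + 42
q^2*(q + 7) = q^3 + 7*q^2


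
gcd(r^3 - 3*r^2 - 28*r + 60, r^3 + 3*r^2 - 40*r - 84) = r - 6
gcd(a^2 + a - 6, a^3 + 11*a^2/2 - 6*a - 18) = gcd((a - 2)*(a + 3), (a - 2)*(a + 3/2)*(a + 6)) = a - 2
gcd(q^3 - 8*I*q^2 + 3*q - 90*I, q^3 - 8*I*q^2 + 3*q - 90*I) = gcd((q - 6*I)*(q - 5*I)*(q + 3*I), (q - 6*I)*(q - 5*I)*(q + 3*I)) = q^3 - 8*I*q^2 + 3*q - 90*I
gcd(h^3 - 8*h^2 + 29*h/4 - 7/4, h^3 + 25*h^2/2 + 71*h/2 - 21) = h - 1/2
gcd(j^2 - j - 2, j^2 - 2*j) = j - 2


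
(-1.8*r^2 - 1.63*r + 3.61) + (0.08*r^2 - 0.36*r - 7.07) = -1.72*r^2 - 1.99*r - 3.46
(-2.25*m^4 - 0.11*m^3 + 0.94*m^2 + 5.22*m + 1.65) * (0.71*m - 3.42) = -1.5975*m^5 + 7.6169*m^4 + 1.0436*m^3 + 0.4914*m^2 - 16.6809*m - 5.643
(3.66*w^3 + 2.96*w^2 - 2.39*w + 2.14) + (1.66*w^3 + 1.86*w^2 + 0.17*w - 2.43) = 5.32*w^3 + 4.82*w^2 - 2.22*w - 0.29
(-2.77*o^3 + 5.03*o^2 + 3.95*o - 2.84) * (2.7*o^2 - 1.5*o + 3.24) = -7.479*o^5 + 17.736*o^4 - 5.8548*o^3 + 2.7042*o^2 + 17.058*o - 9.2016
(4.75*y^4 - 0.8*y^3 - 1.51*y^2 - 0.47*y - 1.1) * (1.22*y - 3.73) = 5.795*y^5 - 18.6935*y^4 + 1.1418*y^3 + 5.0589*y^2 + 0.4111*y + 4.103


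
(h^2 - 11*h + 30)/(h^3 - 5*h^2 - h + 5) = (h - 6)/(h^2 - 1)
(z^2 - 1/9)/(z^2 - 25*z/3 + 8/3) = (z + 1/3)/(z - 8)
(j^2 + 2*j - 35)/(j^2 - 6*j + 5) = (j + 7)/(j - 1)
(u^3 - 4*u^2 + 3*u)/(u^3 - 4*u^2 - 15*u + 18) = u*(u - 3)/(u^2 - 3*u - 18)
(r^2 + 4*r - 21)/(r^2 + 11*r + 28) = (r - 3)/(r + 4)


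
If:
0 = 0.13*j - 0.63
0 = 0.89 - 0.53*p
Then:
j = 4.85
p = 1.68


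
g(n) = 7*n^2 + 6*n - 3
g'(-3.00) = -36.00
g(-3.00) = 42.00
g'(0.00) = 6.00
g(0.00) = -3.00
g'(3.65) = 57.10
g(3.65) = 112.16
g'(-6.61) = -86.54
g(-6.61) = 263.18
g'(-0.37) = 0.82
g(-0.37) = -4.26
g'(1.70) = 29.80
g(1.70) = 27.43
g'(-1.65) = -17.10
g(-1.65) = 6.16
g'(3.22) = 51.08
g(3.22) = 88.90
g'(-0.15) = 3.90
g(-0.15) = -3.74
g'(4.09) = 63.26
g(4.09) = 138.64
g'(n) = 14*n + 6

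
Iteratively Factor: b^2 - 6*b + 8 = (b - 2)*(b - 4)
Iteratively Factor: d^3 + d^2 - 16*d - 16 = (d + 1)*(d^2 - 16) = (d - 4)*(d + 1)*(d + 4)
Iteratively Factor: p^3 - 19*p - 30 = (p + 2)*(p^2 - 2*p - 15) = (p + 2)*(p + 3)*(p - 5)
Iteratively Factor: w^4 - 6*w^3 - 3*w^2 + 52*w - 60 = (w + 3)*(w^3 - 9*w^2 + 24*w - 20) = (w - 2)*(w + 3)*(w^2 - 7*w + 10) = (w - 5)*(w - 2)*(w + 3)*(w - 2)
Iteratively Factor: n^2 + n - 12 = (n + 4)*(n - 3)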